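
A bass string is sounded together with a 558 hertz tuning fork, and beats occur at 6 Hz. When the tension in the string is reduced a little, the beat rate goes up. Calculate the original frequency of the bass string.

552 Hz

|f − 558| = 6, so the bass string was at either 552 Hz or 564 Hz.
Lower tension means lower frequency; the adjustment lowers the bass string's frequency.
The beat rate rose, so the adjustment moved the bass string further from 558 Hz — it was already below the reference.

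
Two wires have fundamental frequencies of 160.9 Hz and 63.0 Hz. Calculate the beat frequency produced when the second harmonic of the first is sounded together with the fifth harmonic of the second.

Second harmonic of the first: 2·160.9 = 321.8 Hz.
Fifth harmonic of the second: 5·63.0 = 315.0 Hz.
f_beat = |321.8 − 315.0| = 6.8 Hz.

6.8 Hz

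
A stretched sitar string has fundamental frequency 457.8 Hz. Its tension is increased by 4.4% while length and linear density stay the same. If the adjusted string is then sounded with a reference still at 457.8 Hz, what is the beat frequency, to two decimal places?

9.96 Hz

For a string, f ∝ √T, so the new frequency is 457.8·√1.044 = 467.7632 Hz.
f_beat = |467.7632 − 457.8| = 9.96 Hz.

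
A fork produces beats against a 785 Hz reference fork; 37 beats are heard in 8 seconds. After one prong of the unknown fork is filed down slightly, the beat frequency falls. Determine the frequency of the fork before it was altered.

780.375 Hz

Beat frequency = 37/8 = 4.625 Hz.
|f − 785| = 4.625, so the fork was at either 780.375 Hz or 789.625 Hz.
Filing a prong removes mass and raises the fork's frequency; the adjustment raises the fork's frequency.
The beat rate fell, so the adjustment moved the fork toward 785 Hz — it must have started below the reference.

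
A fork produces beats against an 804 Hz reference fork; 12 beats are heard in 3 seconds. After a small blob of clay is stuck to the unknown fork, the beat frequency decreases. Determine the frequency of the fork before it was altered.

Beat frequency = 12/3 = 4 Hz.
|f − 804| = 4, so the fork was at either 800 Hz or 808 Hz.
Adding mass to a fork lowers its frequency; the adjustment lowers the fork's frequency.
The beat rate fell, so the adjustment moved the fork toward 804 Hz — it must have started above the reference.

808 Hz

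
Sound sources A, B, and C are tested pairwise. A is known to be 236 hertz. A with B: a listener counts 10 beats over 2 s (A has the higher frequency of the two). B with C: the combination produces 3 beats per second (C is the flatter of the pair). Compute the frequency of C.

A–B: Beat frequency = 10/2 = 5 Hz.
B is below A, so f_B = 236 − 5 = 231 Hz.
C is below B, so f_C = 231 − 3 = 228 Hz.

228 Hz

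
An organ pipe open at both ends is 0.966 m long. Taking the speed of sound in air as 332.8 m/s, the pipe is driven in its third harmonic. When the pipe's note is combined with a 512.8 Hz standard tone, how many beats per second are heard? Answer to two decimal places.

3.97 Hz

Open pipe: f_n = n·v/(2L) = 3·332.8/(2·0.966) = 516.7702 Hz.
f_beat = |516.7702 − 512.8| = 3.97 Hz.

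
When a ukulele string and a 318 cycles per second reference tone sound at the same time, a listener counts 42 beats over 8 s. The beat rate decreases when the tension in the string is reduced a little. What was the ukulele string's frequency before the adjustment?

Beat frequency = 42/8 = 5.25 Hz.
|f − 318| = 5.25, so the ukulele string was at either 312.75 Hz or 323.25 Hz.
Lower tension means lower frequency; the adjustment lowers the ukulele string's frequency.
The beat rate fell, so the adjustment moved the ukulele string toward 318 Hz — it must have started above the reference.

323.25 Hz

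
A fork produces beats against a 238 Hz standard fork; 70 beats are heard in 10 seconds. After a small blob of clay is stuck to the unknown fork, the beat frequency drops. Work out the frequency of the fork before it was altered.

Beat frequency = 70/10 = 7 Hz.
|f − 238| = 7, so the fork was at either 231 Hz or 245 Hz.
Adding mass to a fork lowers its frequency; the adjustment lowers the fork's frequency.
The beat rate fell, so the adjustment moved the fork toward 238 Hz — it must have started above the reference.

245 Hz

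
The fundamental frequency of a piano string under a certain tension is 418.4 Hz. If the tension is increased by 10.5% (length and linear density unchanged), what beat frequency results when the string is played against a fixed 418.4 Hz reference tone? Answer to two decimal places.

For a string, f ∝ √T, so the new frequency is 418.4·√1.105 = 439.8178 Hz.
f_beat = |439.8178 − 418.4| = 21.42 Hz.

21.42 Hz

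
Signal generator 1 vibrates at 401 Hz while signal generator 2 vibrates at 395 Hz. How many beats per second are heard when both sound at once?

6 Hz

The beat frequency equals the magnitude of the frequency difference.
|401 − 395| = 6 Hz.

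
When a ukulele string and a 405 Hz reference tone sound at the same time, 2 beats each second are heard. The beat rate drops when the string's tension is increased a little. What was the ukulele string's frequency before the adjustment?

|f − 405| = 2, so the ukulele string was at either 403 Hz or 407 Hz.
Higher tension means higher frequency; the adjustment raises the ukulele string's frequency.
The beat rate fell, so the adjustment moved the ukulele string toward 405 Hz — it must have started below the reference.

403 Hz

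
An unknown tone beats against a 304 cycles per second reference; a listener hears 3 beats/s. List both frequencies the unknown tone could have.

301 Hz or 307 Hz

|f − 304| = 3, so f = 304 ± 3.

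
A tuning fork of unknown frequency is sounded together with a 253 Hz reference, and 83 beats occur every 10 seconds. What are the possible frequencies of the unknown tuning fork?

Beat frequency = 83/10 = 8.3 Hz.
|f − 253| = 8.3, so f = 253 ± 8.3.

244.7 Hz or 261.3 Hz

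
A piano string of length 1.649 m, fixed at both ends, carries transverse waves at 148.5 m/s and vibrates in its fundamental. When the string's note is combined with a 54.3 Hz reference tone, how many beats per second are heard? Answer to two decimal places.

9.27 Hz

For a string fixed at both ends, f_n = n·v/(2L) = 1·148.5/(2·1.649) = 45.0273 Hz.
f_beat = |45.0273 − 54.3| = 9.27 Hz.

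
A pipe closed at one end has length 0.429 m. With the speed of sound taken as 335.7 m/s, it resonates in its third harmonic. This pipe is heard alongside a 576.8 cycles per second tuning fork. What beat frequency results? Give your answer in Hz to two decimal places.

Closed pipe (odd harmonics): f_n = n·v/(4L) = 3·335.7/(4·0.429) = 586.8881 Hz.
f_beat = |586.8881 − 576.8| = 10.09 Hz.

10.09 Hz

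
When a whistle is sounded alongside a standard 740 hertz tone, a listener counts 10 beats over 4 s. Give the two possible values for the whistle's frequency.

Beat frequency = 10/4 = 2.5 Hz.
|f − 740| = 2.5, so f = 740 ± 2.5.

737.5 Hz or 742.5 Hz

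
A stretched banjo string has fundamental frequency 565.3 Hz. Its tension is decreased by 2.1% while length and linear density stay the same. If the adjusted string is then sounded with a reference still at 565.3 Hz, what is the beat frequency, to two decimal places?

5.97 Hz

For a string, f ∝ √T, so the new frequency is 565.3·√0.979 = 559.3329 Hz.
f_beat = |559.3329 − 565.3| = 5.97 Hz.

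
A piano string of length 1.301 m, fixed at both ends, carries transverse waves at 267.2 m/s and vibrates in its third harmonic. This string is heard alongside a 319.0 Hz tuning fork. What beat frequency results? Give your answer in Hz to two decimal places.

For a string fixed at both ends, f_n = n·v/(2L) = 3·267.2/(2·1.301) = 308.0707 Hz.
f_beat = |308.0707 − 319.0| = 10.93 Hz.

10.93 Hz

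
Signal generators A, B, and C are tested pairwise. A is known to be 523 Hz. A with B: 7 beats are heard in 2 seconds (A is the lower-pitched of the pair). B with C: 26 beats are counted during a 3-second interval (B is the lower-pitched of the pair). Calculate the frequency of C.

A–B: Beat frequency = 7/2 = 3.5 Hz.
B is above A, so f_B = 523 + 3.5 = 526.5 Hz.
B–C: Beat frequency = 26/3 = 8.6667 Hz.
C is above B, so f_C = 526.5 + 8.6667 = 535.1667 Hz.

535.1667 Hz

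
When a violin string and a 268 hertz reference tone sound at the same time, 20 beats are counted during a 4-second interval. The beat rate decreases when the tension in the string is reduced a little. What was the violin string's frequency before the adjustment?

Beat frequency = 20/4 = 5 Hz.
|f − 268| = 5, so the violin string was at either 263 Hz or 273 Hz.
Lower tension means lower frequency; the adjustment lowers the violin string's frequency.
The beat rate fell, so the adjustment moved the violin string toward 268 Hz — it must have started above the reference.

273 Hz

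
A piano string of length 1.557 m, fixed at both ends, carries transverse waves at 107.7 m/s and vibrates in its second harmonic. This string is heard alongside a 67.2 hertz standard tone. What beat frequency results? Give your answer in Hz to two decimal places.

For a string fixed at both ends, f_n = n·v/(2L) = 2·107.7/(2·1.557) = 69.1715 Hz.
f_beat = |69.1715 − 67.2| = 1.97 Hz.

1.97 Hz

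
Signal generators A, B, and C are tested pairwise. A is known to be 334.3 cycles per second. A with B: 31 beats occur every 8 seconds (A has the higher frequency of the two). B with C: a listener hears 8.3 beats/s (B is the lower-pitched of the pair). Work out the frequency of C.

A–B: Beat frequency = 31/8 = 3.875 Hz.
B is below A, so f_B = 334.3 − 3.875 = 330.425 Hz.
C is above B, so f_C = 330.425 + 8.3 = 338.725 Hz.

338.725 Hz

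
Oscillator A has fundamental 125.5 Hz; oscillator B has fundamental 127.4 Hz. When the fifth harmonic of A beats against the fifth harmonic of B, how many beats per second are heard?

Fifth harmonic of the first: 5·125.5 = 627.5 Hz.
Fifth harmonic of the second: 5·127.4 = 637.0 Hz.
f_beat = |627.5 − 637.0| = 9.5 Hz.

9.5 Hz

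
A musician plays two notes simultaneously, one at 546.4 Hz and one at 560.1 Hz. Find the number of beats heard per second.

f_beat = |f₁ − f₂|.
|546.4 − 560.1| = 13.7 Hz.

13.7 Hz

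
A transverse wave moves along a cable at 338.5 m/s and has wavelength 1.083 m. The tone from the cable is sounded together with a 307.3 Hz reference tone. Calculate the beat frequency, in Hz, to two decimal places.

5.26 Hz

Source frequency f = v/λ = 338.5/1.083 = 312.5577 Hz.
f_beat = |312.5577 − 307.3| = 5.26 Hz.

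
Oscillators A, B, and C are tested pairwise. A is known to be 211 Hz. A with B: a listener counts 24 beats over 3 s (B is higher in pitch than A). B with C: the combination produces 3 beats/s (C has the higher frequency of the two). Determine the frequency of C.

222 Hz

A–B: Beat frequency = 24/3 = 8 Hz.
B is above A, so f_B = 211 + 8 = 219 Hz.
C is above B, so f_C = 219 + 3 = 222 Hz.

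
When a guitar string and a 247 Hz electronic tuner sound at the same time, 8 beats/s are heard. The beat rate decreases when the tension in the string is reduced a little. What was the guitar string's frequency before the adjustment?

255 Hz

|f − 247| = 8, so the guitar string was at either 239 Hz or 255 Hz.
Lower tension means lower frequency; the adjustment lowers the guitar string's frequency.
The beat rate fell, so the adjustment moved the guitar string toward 247 Hz — it must have started above the reference.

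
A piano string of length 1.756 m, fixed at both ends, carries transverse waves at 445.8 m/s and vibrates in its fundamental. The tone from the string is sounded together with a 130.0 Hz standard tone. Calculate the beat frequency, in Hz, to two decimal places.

For a string fixed at both ends, f_n = n·v/(2L) = 1·445.8/(2·1.756) = 126.9362 Hz.
f_beat = |126.9362 − 130.0| = 3.06 Hz.

3.06 Hz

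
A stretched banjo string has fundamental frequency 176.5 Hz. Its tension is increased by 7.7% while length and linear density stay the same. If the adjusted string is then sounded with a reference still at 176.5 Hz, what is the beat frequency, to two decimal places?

6.67 Hz

For a string, f ∝ √T, so the new frequency is 176.5·√1.077 = 183.1692 Hz.
f_beat = |183.1692 − 176.5| = 6.67 Hz.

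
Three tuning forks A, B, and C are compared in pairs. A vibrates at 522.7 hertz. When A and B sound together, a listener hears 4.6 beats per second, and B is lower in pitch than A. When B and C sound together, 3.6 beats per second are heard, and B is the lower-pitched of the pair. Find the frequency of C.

B is below A, so f_B = 522.7 − 4.6 = 518.1 Hz.
C is above B, so f_C = 518.1 + 3.6 = 521.7 Hz.

521.7 Hz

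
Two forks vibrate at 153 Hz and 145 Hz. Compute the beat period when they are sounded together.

f_beat = |153 − 145| = 8 Hz.
Beat period T = 1 / f_beat = 1 / 8 s.

0.125 s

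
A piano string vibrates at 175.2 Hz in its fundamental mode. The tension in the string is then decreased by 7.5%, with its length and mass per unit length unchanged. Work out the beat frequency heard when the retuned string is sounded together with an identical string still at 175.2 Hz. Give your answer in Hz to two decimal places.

For a string, f ∝ √T, so the new frequency is 175.2·√0.925 = 168.5020 Hz.
f_beat = |168.5020 − 175.2| = 6.70 Hz.

6.70 Hz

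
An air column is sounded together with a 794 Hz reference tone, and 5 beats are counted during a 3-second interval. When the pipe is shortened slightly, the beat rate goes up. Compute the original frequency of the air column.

795.6667 Hz

Beat frequency = 5/3 = 1.6667 Hz.
|f − 794| = 1.6667, so the air column was at either 792.3333 Hz or 795.6667 Hz.
A shorter pipe has a higher fundamental; the adjustment raises the air column's frequency.
The beat rate rose, so the adjustment moved the air column further from 794 Hz — it was already above the reference.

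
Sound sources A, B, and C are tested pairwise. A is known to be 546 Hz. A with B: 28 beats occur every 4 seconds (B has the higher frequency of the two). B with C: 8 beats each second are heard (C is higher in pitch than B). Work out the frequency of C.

561 Hz

A–B: Beat frequency = 28/4 = 7 Hz.
B is above A, so f_B = 546 + 7 = 553 Hz.
C is above B, so f_C = 553 + 8 = 561 Hz.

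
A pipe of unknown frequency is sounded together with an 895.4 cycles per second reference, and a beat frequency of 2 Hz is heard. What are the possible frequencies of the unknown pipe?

|f − 895.4| = 2, so f = 895.4 ± 2.

893.4 Hz or 897.4 Hz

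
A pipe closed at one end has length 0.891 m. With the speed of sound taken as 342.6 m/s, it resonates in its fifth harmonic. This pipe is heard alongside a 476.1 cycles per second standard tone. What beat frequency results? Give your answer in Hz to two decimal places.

Closed pipe (odd harmonics): f_n = n·v/(4L) = 5·342.6/(4·0.891) = 480.6397 Hz.
f_beat = |480.6397 − 476.1| = 4.54 Hz.

4.54 Hz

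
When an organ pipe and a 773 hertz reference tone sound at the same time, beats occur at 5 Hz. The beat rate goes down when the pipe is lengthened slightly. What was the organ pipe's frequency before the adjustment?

|f − 773| = 5, so the organ pipe was at either 768 Hz or 778 Hz.
A longer pipe has a lower fundamental; the adjustment lowers the organ pipe's frequency.
The beat rate fell, so the adjustment moved the organ pipe toward 773 Hz — it must have started above the reference.

778 Hz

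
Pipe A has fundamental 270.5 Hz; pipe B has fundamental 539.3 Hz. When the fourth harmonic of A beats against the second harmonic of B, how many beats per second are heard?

Fourth harmonic of the first: 4·270.5 = 1082.0 Hz.
Second harmonic of the second: 2·539.3 = 1078.6 Hz.
f_beat = |1082.0 − 1078.6| = 3.4 Hz.

3.4 Hz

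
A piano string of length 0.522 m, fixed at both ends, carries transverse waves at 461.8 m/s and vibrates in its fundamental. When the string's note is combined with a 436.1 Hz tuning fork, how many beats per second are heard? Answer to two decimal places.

For a string fixed at both ends, f_n = n·v/(2L) = 1·461.8/(2·0.522) = 442.3372 Hz.
f_beat = |442.3372 − 436.1| = 6.24 Hz.

6.24 Hz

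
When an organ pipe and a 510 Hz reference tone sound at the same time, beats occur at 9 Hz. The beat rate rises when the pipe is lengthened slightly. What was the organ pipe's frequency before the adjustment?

501 Hz

|f − 510| = 9, so the organ pipe was at either 501 Hz or 519 Hz.
A longer pipe has a lower fundamental; the adjustment lowers the organ pipe's frequency.
The beat rate rose, so the adjustment moved the organ pipe further from 510 Hz — it was already below the reference.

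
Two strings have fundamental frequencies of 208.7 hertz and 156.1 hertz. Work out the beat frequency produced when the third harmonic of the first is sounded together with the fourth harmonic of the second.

Third harmonic of the first: 3·208.7 = 626.1 Hz.
Fourth harmonic of the second: 4·156.1 = 624.4 Hz.
f_beat = |626.1 − 624.4| = 1.7 Hz.

1.7 Hz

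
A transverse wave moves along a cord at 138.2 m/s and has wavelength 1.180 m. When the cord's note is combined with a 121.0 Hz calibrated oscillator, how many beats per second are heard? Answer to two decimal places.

3.88 Hz

Source frequency f = v/λ = 138.2/1.180 = 117.1186 Hz.
f_beat = |117.1186 − 121.0| = 3.88 Hz.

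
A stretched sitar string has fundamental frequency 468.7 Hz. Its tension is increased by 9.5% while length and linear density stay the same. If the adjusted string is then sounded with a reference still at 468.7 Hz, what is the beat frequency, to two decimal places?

21.76 Hz

For a string, f ∝ √T, so the new frequency is 468.7·√1.095 = 490.4582 Hz.
f_beat = |490.4582 − 468.7| = 21.76 Hz.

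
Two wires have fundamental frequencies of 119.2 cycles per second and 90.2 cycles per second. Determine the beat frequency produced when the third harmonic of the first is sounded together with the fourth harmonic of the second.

3.2 Hz

Third harmonic of the first: 3·119.2 = 357.6 Hz.
Fourth harmonic of the second: 4·90.2 = 360.8 Hz.
f_beat = |357.6 − 360.8| = 3.2 Hz.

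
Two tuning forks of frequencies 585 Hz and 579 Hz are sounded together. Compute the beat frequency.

Beats arise from superposition of two nearby frequencies; the beat rate is |f₁ − f₂|.
|585 − 579| = 6 Hz.

6 Hz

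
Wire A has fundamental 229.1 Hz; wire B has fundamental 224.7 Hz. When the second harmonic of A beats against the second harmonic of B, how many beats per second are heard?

8.8 Hz

Second harmonic of the first: 2·229.1 = 458.2 Hz.
Second harmonic of the second: 2·224.7 = 449.4 Hz.
f_beat = |458.2 − 449.4| = 8.8 Hz.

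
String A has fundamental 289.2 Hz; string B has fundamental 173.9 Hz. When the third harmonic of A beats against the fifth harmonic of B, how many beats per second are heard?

1.9 Hz

Third harmonic of the first: 3·289.2 = 867.6 Hz.
Fifth harmonic of the second: 5·173.9 = 869.5 Hz.
f_beat = |867.6 − 869.5| = 1.9 Hz.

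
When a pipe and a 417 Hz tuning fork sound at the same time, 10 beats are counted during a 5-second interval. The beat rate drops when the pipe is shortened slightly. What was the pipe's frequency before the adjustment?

Beat frequency = 10/5 = 2 Hz.
|f − 417| = 2, so the pipe was at either 415 Hz or 419 Hz.
A shorter pipe has a higher fundamental; the adjustment raises the pipe's frequency.
The beat rate fell, so the adjustment moved the pipe toward 417 Hz — it must have started below the reference.

415 Hz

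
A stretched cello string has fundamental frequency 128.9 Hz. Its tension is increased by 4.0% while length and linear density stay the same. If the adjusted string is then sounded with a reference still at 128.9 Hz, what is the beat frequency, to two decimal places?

For a string, f ∝ √T, so the new frequency is 128.9·√1.040 = 131.4527 Hz.
f_beat = |131.4527 − 128.9| = 2.55 Hz.

2.55 Hz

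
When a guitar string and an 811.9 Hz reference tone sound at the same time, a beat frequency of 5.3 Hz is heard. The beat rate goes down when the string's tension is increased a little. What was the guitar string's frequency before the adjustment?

|f − 811.9| = 5.3, so the guitar string was at either 806.6 Hz or 817.2 Hz.
Higher tension means higher frequency; the adjustment raises the guitar string's frequency.
The beat rate fell, so the adjustment moved the guitar string toward 811.9 Hz — it must have started below the reference.

806.6 Hz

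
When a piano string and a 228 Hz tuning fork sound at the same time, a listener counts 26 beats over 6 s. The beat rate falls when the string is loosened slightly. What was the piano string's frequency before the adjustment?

232.3333 Hz

Beat frequency = 26/6 = 4.3333 Hz.
|f − 228| = 4.3333, so the piano string was at either 223.6667 Hz or 232.3333 Hz.
Reducing tension lowers a string's frequency; the adjustment lowers the piano string's frequency.
The beat rate fell, so the adjustment moved the piano string toward 228 Hz — it must have started above the reference.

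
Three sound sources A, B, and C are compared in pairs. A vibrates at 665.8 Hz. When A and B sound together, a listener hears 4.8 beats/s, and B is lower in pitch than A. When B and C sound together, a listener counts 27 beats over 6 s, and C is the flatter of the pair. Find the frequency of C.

B is below A, so f_B = 665.8 − 4.8 = 661 Hz.
B–C: Beat frequency = 27/6 = 4.5 Hz.
C is below B, so f_C = 661 − 4.5 = 656.5 Hz.

656.5 Hz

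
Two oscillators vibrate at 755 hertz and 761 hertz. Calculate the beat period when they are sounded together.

0.167 s

f_beat = |755 − 761| = 6 Hz.
Beat period T = 1 / f_beat = 1 / 6 s.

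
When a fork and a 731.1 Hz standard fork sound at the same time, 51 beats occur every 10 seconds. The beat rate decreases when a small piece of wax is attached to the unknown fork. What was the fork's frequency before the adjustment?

Beat frequency = 51/10 = 5.1 Hz.
|f − 731.1| = 5.1, so the fork was at either 726 Hz or 736.2 Hz.
Loading a fork with wax lowers its frequency; the adjustment lowers the fork's frequency.
The beat rate fell, so the adjustment moved the fork toward 731.1 Hz — it must have started above the reference.

736.2 Hz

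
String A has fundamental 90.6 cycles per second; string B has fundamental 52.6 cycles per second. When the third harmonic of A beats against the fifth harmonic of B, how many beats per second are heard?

Third harmonic of the first: 3·90.6 = 271.8 Hz.
Fifth harmonic of the second: 5·52.6 = 263.0 Hz.
f_beat = |271.8 − 263.0| = 8.8 Hz.

8.8 Hz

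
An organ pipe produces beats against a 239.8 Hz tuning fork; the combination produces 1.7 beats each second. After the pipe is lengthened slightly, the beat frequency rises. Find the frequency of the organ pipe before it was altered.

238.1 Hz

|f − 239.8| = 1.7, so the organ pipe was at either 238.1 Hz or 241.5 Hz.
A longer pipe has a lower fundamental; the adjustment lowers the organ pipe's frequency.
The beat rate rose, so the adjustment moved the organ pipe further from 239.8 Hz — it was already below the reference.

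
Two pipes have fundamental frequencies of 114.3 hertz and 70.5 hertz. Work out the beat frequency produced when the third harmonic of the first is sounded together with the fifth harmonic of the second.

9.6 Hz

Third harmonic of the first: 3·114.3 = 342.9 Hz.
Fifth harmonic of the second: 5·70.5 = 352.5 Hz.
f_beat = |342.9 − 352.5| = 9.6 Hz.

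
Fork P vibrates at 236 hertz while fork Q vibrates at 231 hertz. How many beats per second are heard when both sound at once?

Beats arise from superposition of two nearby frequencies; the beat rate is |f₁ − f₂|.
|236 − 231| = 5 Hz.

5 Hz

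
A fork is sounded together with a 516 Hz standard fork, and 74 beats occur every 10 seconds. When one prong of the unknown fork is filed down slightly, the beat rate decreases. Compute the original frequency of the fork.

508.6 Hz

Beat frequency = 74/10 = 7.4 Hz.
|f − 516| = 7.4, so the fork was at either 508.6 Hz or 523.4 Hz.
Filing a prong removes mass and raises the fork's frequency; the adjustment raises the fork's frequency.
The beat rate fell, so the adjustment moved the fork toward 516 Hz — it must have started below the reference.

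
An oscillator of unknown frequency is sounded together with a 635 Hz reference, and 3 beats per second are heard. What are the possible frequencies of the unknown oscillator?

|f − 635| = 3, so f = 635 ± 3.

632 Hz or 638 Hz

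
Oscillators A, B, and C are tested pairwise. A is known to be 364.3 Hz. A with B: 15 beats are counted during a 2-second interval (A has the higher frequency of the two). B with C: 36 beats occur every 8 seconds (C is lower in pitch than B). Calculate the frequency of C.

352.3 Hz

A–B: Beat frequency = 15/2 = 7.5 Hz.
B is below A, so f_B = 364.3 − 7.5 = 356.8 Hz.
B–C: Beat frequency = 36/8 = 4.5 Hz.
C is below B, so f_C = 356.8 − 4.5 = 352.3 Hz.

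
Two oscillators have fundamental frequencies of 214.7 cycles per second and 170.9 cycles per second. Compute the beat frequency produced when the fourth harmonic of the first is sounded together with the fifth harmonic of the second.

Fourth harmonic of the first: 4·214.7 = 858.8 Hz.
Fifth harmonic of the second: 5·170.9 = 854.5 Hz.
f_beat = |858.8 − 854.5| = 4.3 Hz.

4.3 Hz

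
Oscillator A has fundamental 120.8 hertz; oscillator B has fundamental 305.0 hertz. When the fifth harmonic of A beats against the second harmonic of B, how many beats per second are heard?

6.0 Hz

Fifth harmonic of the first: 5·120.8 = 604.0 Hz.
Second harmonic of the second: 2·305.0 = 610.0 Hz.
f_beat = |604.0 − 610.0| = 6.0 Hz.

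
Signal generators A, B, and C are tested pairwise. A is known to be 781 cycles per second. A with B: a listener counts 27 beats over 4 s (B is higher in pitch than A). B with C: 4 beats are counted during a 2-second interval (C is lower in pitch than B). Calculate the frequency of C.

785.75 Hz

A–B: Beat frequency = 27/4 = 6.75 Hz.
B is above A, so f_B = 781 + 6.75 = 787.75 Hz.
B–C: Beat frequency = 4/2 = 2 Hz.
C is below B, so f_C = 787.75 − 2 = 785.75 Hz.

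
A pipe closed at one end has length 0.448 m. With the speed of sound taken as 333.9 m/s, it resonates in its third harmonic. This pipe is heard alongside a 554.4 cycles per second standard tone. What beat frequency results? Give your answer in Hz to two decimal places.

4.58 Hz

Closed pipe (odd harmonics): f_n = n·v/(4L) = 3·333.9/(4·0.448) = 558.9844 Hz.
f_beat = |558.9844 − 554.4| = 4.58 Hz.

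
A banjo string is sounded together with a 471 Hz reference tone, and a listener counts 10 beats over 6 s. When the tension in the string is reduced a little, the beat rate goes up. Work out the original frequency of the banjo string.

Beat frequency = 10/6 = 1.6667 Hz.
|f − 471| = 1.6667, so the banjo string was at either 469.3333 Hz or 472.6667 Hz.
Lower tension means lower frequency; the adjustment lowers the banjo string's frequency.
The beat rate rose, so the adjustment moved the banjo string further from 471 Hz — it was already below the reference.

469.3333 Hz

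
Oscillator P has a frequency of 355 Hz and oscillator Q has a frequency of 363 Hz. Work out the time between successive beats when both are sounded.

f_beat = |355 − 363| = 8 Hz.
Beat period T = 1 / f_beat = 1 / 8 s.

0.125 s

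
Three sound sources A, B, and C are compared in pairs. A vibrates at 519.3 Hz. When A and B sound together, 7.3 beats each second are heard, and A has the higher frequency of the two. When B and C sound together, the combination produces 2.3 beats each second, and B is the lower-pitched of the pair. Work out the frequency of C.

514.3 Hz

B is below A, so f_B = 519.3 − 7.3 = 512 Hz.
C is above B, so f_C = 512 + 2.3 = 514.3 Hz.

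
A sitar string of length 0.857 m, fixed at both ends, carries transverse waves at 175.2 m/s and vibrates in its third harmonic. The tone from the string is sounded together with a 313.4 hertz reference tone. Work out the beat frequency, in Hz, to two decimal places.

6.75 Hz

For a string fixed at both ends, f_n = n·v/(2L) = 3·175.2/(2·0.857) = 306.6511 Hz.
f_beat = |306.6511 − 313.4| = 6.75 Hz.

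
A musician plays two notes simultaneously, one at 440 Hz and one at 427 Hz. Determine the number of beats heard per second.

13 Hz

f_beat = |f₁ − f₂|.
|440 − 427| = 13 Hz.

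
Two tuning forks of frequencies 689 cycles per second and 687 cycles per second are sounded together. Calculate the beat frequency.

Beats arise from superposition of two nearby frequencies; the beat rate is |f₁ − f₂|.
|689 − 687| = 2 Hz.

2 Hz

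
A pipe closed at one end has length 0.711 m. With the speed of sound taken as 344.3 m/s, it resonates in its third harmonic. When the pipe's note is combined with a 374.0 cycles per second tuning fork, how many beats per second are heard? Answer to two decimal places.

10.81 Hz

Closed pipe (odd harmonics): f_n = n·v/(4L) = 3·344.3/(4·0.711) = 363.1857 Hz.
f_beat = |363.1857 − 374.0| = 10.81 Hz.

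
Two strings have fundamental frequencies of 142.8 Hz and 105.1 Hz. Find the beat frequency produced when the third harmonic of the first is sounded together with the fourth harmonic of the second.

8.0 Hz

Third harmonic of the first: 3·142.8 = 428.4 Hz.
Fourth harmonic of the second: 4·105.1 = 420.4 Hz.
f_beat = |428.4 − 420.4| = 8.0 Hz.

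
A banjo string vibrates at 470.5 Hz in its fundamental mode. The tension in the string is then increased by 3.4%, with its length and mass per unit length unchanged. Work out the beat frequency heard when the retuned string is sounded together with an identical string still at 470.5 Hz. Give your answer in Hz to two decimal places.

For a string, f ∝ √T, so the new frequency is 470.5·√1.034 = 478.4316 Hz.
f_beat = |478.4316 − 470.5| = 7.93 Hz.

7.93 Hz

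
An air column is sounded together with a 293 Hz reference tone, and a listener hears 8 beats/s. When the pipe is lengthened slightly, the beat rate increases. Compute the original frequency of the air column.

285 Hz

|f − 293| = 8, so the air column was at either 285 Hz or 301 Hz.
A longer pipe has a lower fundamental; the adjustment lowers the air column's frequency.
The beat rate rose, so the adjustment moved the air column further from 293 Hz — it was already below the reference.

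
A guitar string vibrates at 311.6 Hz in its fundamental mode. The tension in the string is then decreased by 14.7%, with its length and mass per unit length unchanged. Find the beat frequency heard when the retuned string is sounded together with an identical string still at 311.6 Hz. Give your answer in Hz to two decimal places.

23.81 Hz

For a string, f ∝ √T, so the new frequency is 311.6·√0.853 = 287.7875 Hz.
f_beat = |287.7875 − 311.6| = 23.81 Hz.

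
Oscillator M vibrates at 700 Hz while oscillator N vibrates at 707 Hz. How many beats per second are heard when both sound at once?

7 Hz

f_beat = |f₁ − f₂|.
|700 − 707| = 7 Hz.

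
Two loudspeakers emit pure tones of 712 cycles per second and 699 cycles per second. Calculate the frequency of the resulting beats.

Beats arise from superposition of two nearby frequencies; the beat rate is |f₁ − f₂|.
|712 − 699| = 13 Hz.

13 Hz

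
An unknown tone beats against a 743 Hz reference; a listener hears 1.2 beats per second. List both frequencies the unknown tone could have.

741.8 Hz or 744.2 Hz

|f − 743| = 1.2, so f = 743 ± 1.2.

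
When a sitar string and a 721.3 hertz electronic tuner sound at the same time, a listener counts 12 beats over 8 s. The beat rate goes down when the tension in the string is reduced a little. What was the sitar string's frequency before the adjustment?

Beat frequency = 12/8 = 1.5 Hz.
|f − 721.3| = 1.5, so the sitar string was at either 719.8 Hz or 722.8 Hz.
Lower tension means lower frequency; the adjustment lowers the sitar string's frequency.
The beat rate fell, so the adjustment moved the sitar string toward 721.3 Hz — it must have started above the reference.

722.8 Hz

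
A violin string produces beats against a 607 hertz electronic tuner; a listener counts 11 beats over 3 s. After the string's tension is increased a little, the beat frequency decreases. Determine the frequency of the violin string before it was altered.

Beat frequency = 11/3 = 3.6667 Hz.
|f − 607| = 3.6667, so the violin string was at either 603.3333 Hz or 610.6667 Hz.
Higher tension means higher frequency; the adjustment raises the violin string's frequency.
The beat rate fell, so the adjustment moved the violin string toward 607 Hz — it must have started below the reference.

603.3333 Hz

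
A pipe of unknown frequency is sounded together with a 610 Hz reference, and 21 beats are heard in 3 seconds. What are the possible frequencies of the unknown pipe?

603 Hz or 617 Hz

Beat frequency = 21/3 = 7 Hz.
|f − 610| = 7, so f = 610 ± 7.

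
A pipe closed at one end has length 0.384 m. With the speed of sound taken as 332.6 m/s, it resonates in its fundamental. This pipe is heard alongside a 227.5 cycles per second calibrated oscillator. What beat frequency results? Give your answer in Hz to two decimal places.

Closed pipe (odd harmonics): f_n = n·v/(4L) = 1·332.6/(4·0.384) = 216.5365 Hz.
f_beat = |216.5365 − 227.5| = 10.96 Hz.

10.96 Hz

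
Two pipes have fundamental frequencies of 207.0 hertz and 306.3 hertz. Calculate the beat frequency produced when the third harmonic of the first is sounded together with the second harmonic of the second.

Third harmonic of the first: 3·207.0 = 621.0 Hz.
Second harmonic of the second: 2·306.3 = 612.6 Hz.
f_beat = |621.0 − 612.6| = 8.4 Hz.

8.4 Hz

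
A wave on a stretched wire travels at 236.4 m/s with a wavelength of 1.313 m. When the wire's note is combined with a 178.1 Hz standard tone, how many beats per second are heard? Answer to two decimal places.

Source frequency f = v/λ = 236.4/1.313 = 180.0457 Hz.
f_beat = |180.0457 − 178.1| = 1.95 Hz.

1.95 Hz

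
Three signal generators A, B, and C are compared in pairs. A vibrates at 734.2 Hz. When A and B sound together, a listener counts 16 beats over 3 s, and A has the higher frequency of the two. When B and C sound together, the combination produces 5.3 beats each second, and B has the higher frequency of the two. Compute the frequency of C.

723.5667 Hz

A–B: Beat frequency = 16/3 = 5.3333 Hz.
B is below A, so f_B = 734.2 − 5.3333 = 728.8667 Hz.
C is below B, so f_C = 728.8667 − 5.3 = 723.5667 Hz.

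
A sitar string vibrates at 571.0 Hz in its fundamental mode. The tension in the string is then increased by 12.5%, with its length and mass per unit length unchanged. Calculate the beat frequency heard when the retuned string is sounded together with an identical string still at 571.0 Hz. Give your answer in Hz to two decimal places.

For a string, f ∝ √T, so the new frequency is 571.0·√1.125 = 605.6370 Hz.
f_beat = |605.6370 − 571.0| = 34.64 Hz.

34.64 Hz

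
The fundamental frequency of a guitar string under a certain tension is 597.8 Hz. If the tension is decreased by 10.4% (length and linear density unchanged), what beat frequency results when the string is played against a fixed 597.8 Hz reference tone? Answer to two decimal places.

31.94 Hz

For a string, f ∝ √T, so the new frequency is 597.8·√0.896 = 565.8612 Hz.
f_beat = |565.8612 − 597.8| = 31.94 Hz.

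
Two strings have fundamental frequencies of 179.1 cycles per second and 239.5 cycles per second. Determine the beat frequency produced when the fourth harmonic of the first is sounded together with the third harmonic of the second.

2.1 Hz

Fourth harmonic of the first: 4·179.1 = 716.4 Hz.
Third harmonic of the second: 3·239.5 = 718.5 Hz.
f_beat = |716.4 − 718.5| = 2.1 Hz.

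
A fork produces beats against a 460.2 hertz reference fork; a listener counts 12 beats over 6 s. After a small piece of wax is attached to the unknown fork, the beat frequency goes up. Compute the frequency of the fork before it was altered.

Beat frequency = 12/6 = 2 Hz.
|f − 460.2| = 2, so the fork was at either 458.2 Hz or 462.2 Hz.
Loading a fork with wax lowers its frequency; the adjustment lowers the fork's frequency.
The beat rate rose, so the adjustment moved the fork further from 460.2 Hz — it was already below the reference.

458.2 Hz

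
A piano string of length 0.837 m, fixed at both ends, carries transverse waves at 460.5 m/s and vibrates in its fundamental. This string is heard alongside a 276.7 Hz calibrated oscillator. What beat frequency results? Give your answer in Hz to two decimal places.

For a string fixed at both ends, f_n = n·v/(2L) = 1·460.5/(2·0.837) = 275.0896 Hz.
f_beat = |275.0896 − 276.7| = 1.61 Hz.

1.61 Hz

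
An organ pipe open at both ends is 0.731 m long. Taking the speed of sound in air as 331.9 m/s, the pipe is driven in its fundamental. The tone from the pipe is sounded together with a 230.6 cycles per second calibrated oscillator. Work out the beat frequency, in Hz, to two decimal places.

3.58 Hz

Open pipe: f_n = n·v/(2L) = 1·331.9/(2·0.731) = 227.0178 Hz.
f_beat = |227.0178 − 230.6| = 3.58 Hz.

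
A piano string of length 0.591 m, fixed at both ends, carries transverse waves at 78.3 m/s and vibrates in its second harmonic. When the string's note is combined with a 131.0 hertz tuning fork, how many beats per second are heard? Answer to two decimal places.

1.49 Hz

For a string fixed at both ends, f_n = n·v/(2L) = 2·78.3/(2·0.591) = 132.4873 Hz.
f_beat = |132.4873 − 131.0| = 1.49 Hz.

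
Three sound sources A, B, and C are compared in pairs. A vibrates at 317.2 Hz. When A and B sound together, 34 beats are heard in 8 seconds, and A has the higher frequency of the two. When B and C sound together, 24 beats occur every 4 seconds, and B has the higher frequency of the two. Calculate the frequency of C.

306.95 Hz

A–B: Beat frequency = 34/8 = 4.25 Hz.
B is below A, so f_B = 317.2 − 4.25 = 312.95 Hz.
B–C: Beat frequency = 24/4 = 6 Hz.
C is below B, so f_C = 312.95 − 6 = 306.95 Hz.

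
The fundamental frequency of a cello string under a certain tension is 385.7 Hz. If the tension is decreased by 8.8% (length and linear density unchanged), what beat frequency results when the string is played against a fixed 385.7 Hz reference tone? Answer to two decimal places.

For a string, f ∝ √T, so the new frequency is 385.7·√0.912 = 368.3385 Hz.
f_beat = |368.3385 − 385.7| = 17.36 Hz.

17.36 Hz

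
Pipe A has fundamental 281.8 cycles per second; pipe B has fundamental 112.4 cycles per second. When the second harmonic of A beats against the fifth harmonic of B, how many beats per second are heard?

1.6 Hz

Second harmonic of the first: 2·281.8 = 563.6 Hz.
Fifth harmonic of the second: 5·112.4 = 562.0 Hz.
f_beat = |563.6 − 562.0| = 1.6 Hz.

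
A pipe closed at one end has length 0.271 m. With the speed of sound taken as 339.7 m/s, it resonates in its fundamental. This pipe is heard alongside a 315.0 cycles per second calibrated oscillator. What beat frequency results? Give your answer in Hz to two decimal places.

Closed pipe (odd harmonics): f_n = n·v/(4L) = 1·339.7/(4·0.271) = 313.3764 Hz.
f_beat = |313.3764 − 315.0| = 1.62 Hz.

1.62 Hz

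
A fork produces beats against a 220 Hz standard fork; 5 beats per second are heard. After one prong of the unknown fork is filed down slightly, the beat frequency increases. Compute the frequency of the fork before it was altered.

225 Hz

|f − 220| = 5, so the fork was at either 215 Hz or 225 Hz.
Filing a prong removes mass and raises the fork's frequency; the adjustment raises the fork's frequency.
The beat rate rose, so the adjustment moved the fork further from 220 Hz — it was already above the reference.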